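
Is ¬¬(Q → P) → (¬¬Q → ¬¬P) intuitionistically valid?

This is the distribution of double negation over implication, which is intuitionistically derivable.
Assume ¬¬(Q → P) and ¬¬Q; suppose ¬P. Then Q → P would give ¬Q (by contraposition), contradicting ¬¬Q; so ¬(Q → P), contradicting ¬¬(Q → P). Hence ¬¬P.

Yes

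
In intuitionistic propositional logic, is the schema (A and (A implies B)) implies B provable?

Yes

This is modus ponens in implicational form, which is intuitionistically derivable.
If a world forces A and A implies B, then applying the implication at that world (which is accessible from itself) gives B.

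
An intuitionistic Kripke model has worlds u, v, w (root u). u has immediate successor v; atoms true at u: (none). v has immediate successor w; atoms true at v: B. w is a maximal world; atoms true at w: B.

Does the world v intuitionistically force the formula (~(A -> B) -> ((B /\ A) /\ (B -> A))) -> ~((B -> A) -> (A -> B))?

No

v ||-/- (~(A -> B) -> ((B /\ A) /\ (B -> A))) -> ~((B -> A) -> (A -> B)): already at v itself, v ||- ~(A -> B) -> ((B /\ A) /\ (B -> A)) but v ||-/- ~((B -> A) -> (A -> B)).
v ||-/- ~((B -> A) -> (A -> B)) since v is accessible from v and v ||- (B -> A) -> (A -> B).
v ||- (B -> A) -> (A -> B) vacuously: no world accessible from v forces the antecedent B -> A.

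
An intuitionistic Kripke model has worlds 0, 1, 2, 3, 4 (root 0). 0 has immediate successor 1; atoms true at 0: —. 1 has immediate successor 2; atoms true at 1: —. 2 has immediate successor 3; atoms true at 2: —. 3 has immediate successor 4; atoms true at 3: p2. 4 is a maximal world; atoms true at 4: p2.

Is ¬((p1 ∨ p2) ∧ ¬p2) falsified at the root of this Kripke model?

0 ⊩ ¬((p1 ∨ p2) ∧ ¬p2): no world accessible from 0 forces (p1 ∨ p2) ∧ ¬p2.
So the root 0 forces ¬((p1 ∨ p2) ∧ ¬p2); the model is not a countermodel.

No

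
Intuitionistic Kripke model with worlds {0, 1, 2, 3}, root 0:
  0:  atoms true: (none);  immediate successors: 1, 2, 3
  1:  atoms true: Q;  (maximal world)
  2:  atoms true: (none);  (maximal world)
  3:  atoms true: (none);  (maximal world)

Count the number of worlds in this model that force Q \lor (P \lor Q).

0: does not force it — 0 \nVdash Q \lor (P \lor Q): neither disjunct is forced at 0.
1: forces it.
2: does not force it.
3: does not force it.
Worlds forcing the formula: {1}.

1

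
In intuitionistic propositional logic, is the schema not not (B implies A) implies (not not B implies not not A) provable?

Yes

This is the distribution of double negation over implication, which is intuitionistically derivable.
Assume not not (B implies A) and not not B; suppose not A. Then B implies A would give not B (by contraposition), contradicting not not B; so not (B implies A), contradicting not not (B implies A). Hence not not A.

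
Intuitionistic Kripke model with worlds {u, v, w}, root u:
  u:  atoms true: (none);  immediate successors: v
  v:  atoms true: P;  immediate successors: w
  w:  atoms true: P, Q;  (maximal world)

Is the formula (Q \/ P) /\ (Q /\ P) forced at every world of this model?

No

Not every world: u ||-/- (Q \/ P) /\ (Q /\ P).
u ||-/- (Q \/ P) /\ (Q /\ P) since u fails Q \/ P.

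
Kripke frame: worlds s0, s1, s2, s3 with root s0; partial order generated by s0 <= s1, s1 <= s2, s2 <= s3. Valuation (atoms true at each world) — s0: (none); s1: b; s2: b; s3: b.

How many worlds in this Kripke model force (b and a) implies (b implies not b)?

s0: forces it.
s1: forces it.
s2: forces it.
s3: forces it.
Worlds forcing the formula: {s0, s1, s2, s3}.

4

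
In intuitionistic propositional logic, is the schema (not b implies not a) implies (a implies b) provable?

This is the converse of contraposition, which is not intuitionistically valid.
A Kripke countermodel: worlds s0, s1; order generated by s0 <= s1; atoms true at each world — s0:{a}; s1:{a,b}.
s0 does not force (not b implies not a) implies (a implies b): already at s0 itself, s0 forces not b implies not a but s0 does not force a implies b.
s0 does not force a implies b: already at s0 itself, s0 forces a but s0 does not force b.
s0 lacks atom b, so s0 does not force b.
So the root s0 does not force the formula.

No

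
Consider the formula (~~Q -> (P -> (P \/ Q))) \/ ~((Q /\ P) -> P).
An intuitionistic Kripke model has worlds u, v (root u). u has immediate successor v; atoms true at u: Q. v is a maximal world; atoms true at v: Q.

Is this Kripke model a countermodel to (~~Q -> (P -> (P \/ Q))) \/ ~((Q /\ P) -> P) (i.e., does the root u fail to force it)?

u ||- (~~Q -> (P -> (P \/ Q))) \/ ~((Q /\ P) -> P) via the disjunct ~~Q -> (P -> (P \/ Q)).
So the root u forces (~~Q -> (P -> (P \/ Q))) \/ ~((Q /\ P) -> P); the model is not a countermodel.

No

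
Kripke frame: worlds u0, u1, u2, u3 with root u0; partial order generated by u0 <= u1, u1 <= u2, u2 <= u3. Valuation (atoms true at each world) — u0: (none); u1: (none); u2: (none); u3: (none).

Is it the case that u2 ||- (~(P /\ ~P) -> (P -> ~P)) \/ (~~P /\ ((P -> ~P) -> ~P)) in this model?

u2 ||- (~(P /\ ~P) -> (P -> ~P)) \/ (~~P /\ ((P -> ~P) -> ~P)) via the disjunct ~(P /\ ~P) -> (P -> ~P).

Yes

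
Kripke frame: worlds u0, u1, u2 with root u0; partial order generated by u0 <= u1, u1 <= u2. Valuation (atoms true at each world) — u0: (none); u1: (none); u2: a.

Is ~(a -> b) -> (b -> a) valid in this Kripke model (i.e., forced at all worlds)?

u0 ||- ~(a -> b) -> (b -> a): every world accessible from u0 that forces ~(a -> b) (namely u0, u1, u2) also forces b -> a.
Since the root u0 forces ~(a -> b) -> (b -> a) and forcing is persistent (monotone upward), every world forces it.

Yes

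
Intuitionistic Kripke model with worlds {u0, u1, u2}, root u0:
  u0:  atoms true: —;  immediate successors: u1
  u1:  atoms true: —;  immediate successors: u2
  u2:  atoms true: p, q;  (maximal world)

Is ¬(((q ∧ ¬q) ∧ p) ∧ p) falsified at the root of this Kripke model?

u0 ⊩ ¬(((q ∧ ¬q) ∧ p) ∧ p): no world accessible from u0 forces ((q ∧ ¬q) ∧ p) ∧ p.
So the root u0 forces ¬(((q ∧ ¬q) ∧ p) ∧ p); the model is not a countermodel.

No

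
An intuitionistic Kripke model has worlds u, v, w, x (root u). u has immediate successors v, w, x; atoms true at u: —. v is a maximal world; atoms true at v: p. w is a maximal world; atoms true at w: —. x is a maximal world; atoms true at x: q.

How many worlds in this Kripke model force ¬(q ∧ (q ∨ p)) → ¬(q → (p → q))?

1

u: does not force it — u ⊮ ¬(q ∧ (q ∨ p)) → ¬(q → (p → q)): at the accessible world v, v ⊩ ¬(q ∧ (q ∨ p)) but v ⊮ ¬(q → (p → q)).
v: does not force it — v ⊮ ¬(q ∧ (q ∨ p)) → ¬(q → (p → q)): already at v itself, v ⊩ ¬(q ∧ (q ∨ p)) but v ⊮ ¬(q → (p → q)).
w: does not force it.
x: forces it.
Worlds forcing the formula: {x}.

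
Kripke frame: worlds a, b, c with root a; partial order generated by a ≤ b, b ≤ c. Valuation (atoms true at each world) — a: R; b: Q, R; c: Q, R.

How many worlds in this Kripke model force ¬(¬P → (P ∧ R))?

3

a: forces it.
b: forces it.
c: forces it.
Worlds forcing the formula: {a, b, c}.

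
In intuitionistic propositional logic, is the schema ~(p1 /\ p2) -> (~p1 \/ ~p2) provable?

No

This is the constructively invalid direction of De Morgan's law for conjunction, which is not intuitionistically valid.
A Kripke countermodel: worlds a, b, c; order generated by a <= b, a <= c; atoms true at each world — a:{}; b:{p1}; c:{p2}.
a ||-/- ~(p1 /\ p2) -> (~p1 \/ ~p2): already at a itself, a ||- ~(p1 /\ p2) but a ||-/- ~p1 \/ ~p2.
a ||-/- ~p1 \/ ~p2: neither disjunct is forced at a.
a ||-/- ~p1 since b is accessible from a and b ||- p1.
So the root a does not force the formula.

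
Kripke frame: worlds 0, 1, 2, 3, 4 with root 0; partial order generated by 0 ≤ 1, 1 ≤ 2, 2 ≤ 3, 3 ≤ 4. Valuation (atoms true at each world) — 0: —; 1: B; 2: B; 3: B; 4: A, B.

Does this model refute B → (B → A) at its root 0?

0 ⊮ B → (B → A): at the accessible world 1, 1 ⊩ B but 1 ⊮ B → A.
1 ⊮ B → A: already at 1 itself, 1 ⊩ B but 1 ⊮ A.
1 lacks atom A, so 1 ⊮ A.
So the root 0 does not force B → (B → A); the model is a countermodel.

Yes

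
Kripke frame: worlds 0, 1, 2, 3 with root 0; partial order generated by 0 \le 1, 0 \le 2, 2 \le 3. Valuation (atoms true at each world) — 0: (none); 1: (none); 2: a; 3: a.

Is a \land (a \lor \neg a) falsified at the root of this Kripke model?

0 \nVdash a \land (a \lor \neg a) since 0 fails a.
So the root 0 does not force a \land (a \lor \neg a); the model is a countermodel.

Yes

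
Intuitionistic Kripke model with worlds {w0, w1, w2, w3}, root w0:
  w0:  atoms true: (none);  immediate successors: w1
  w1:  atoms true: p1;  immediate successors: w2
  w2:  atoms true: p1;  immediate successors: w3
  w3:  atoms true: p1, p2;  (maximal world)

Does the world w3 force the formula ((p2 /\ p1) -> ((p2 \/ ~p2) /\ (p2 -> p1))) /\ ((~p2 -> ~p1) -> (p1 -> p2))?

w3 ||- ((p2 /\ p1) -> ((p2 \/ ~p2) /\ (p2 -> p1))) /\ ((~p2 -> ~p1) -> (p1 -> p2)) since w3 forces both conjuncts.

Yes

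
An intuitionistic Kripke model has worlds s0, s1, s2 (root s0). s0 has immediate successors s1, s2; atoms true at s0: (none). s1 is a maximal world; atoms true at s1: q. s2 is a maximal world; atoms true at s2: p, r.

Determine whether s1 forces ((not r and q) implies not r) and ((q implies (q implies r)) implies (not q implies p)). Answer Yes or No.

Yes

s1 forces ((not r and q) implies not r) and ((q implies (q implies r)) implies (not q implies p)) since s1 forces both conjuncts.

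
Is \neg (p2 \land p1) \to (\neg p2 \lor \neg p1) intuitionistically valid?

No

This is the constructively invalid direction of De Morgan's law for conjunction, which is not intuitionistically valid.
A Kripke countermodel: worlds u0, u1, u2; order generated by u0 \le u1, u0 \le u2; atoms true at each world — u0:{}; u1:{p2}; u2:{p1}.
u0 \nVdash \neg (p2 \land p1) \to (\neg p2 \lor \neg p1): already at u0 itself, u0 \Vdash \neg (p2 \land p1) but u0 \nVdash \neg p2 \lor \neg p1.
u0 \nVdash \neg p2 \lor \neg p1: neither disjunct is forced at u0.
u0 \nVdash \neg p2 since u1 is accessible from u0 and u1 \Vdash p2.
So the root u0 does not force the formula.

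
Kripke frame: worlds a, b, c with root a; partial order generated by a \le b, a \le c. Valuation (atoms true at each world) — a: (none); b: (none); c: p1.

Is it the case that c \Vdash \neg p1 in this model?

c \nVdash \neg p1 since c is accessible from c and c \Vdash p1.

No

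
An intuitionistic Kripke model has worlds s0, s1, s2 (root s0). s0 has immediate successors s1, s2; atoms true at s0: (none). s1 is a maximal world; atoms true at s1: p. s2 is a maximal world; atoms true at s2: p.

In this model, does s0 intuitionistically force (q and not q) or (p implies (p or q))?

Yes

s0 forces (q and not q) or (p implies (p or q)) via the disjunct p implies (p or q).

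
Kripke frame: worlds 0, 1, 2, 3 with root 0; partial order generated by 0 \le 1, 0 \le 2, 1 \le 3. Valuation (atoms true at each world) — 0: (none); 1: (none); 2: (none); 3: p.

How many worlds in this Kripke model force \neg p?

1

0: does not force it — 0 \nVdash \neg p since 3 is accessible from 0 and 3 \Vdash p.
1: does not force it — 1 \nVdash \neg p since 3 is accessible from 1 and 3 \Vdash p.
2: forces it.
3: does not force it — 3 \nVdash \neg p since 3 is accessible from 3 and 3 \Vdash p.
Worlds forcing the formula: {2}.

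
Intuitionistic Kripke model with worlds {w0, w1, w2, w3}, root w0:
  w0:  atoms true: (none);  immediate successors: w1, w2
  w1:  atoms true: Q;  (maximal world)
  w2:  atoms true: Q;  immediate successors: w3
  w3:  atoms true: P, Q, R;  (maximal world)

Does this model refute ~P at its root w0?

w0 ||-/- ~P since w3 is accessible from w0 and w3 ||- P.
So the root w0 does not force ~P; the model is a countermodel.

Yes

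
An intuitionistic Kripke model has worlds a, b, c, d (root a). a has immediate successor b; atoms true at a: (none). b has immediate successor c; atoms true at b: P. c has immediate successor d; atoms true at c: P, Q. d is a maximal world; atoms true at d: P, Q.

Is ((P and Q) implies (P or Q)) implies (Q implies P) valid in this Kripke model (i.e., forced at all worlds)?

Yes

a forces ((P and Q) implies (P or Q)) implies (Q implies P): every world accessible from a that forces (P and Q) implies (P or Q) (namely a, b, c, d) also forces Q implies P.
Since the root a forces ((P and Q) implies (P or Q)) implies (Q implies P) and forcing is persistent (monotone upward), every world forces it.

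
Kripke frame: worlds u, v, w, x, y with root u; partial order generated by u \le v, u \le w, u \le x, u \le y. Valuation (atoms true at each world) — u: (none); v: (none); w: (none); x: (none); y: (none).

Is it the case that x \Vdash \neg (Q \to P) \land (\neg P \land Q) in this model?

x \nVdash \neg (Q \to P) \land (\neg P \land Q) since x fails \neg (Q \to P).

No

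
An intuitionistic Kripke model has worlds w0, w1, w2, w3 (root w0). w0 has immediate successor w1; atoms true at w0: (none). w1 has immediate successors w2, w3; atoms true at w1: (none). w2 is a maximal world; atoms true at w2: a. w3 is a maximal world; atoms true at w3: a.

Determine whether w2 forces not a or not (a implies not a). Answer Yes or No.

w2 forces not a or not (a implies not a) via the disjunct not (a implies not a).

Yes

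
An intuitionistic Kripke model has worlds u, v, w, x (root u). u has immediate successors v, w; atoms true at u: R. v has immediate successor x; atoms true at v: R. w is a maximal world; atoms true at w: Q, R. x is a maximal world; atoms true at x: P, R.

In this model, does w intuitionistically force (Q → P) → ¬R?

w ⊩ (Q → P) → ¬R vacuously: no world accessible from w forces the antecedent Q → P.

Yes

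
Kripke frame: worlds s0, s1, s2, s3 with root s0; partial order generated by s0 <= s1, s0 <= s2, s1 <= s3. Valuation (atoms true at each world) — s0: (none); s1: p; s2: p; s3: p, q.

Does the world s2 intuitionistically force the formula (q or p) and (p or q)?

Yes

s2 forces (q or p) and (p or q) since s2 forces both conjuncts.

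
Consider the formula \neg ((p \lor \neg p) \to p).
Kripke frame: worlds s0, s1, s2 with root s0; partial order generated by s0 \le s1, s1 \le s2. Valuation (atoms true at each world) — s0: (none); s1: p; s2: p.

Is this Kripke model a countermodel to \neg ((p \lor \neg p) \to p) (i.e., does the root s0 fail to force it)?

s0 \nVdash \neg ((p \lor \neg p) \to p) since s0 is accessible from s0 and s0 \Vdash (p \lor \neg p) \to p.
s0 \Vdash (p \lor \neg p) \to p: every world accessible from s0 that forces p \lor \neg p (namely s1, s2) also forces p.
So the root s0 does not force \neg ((p \lor \neg p) \to p); the model is a countermodel.

Yes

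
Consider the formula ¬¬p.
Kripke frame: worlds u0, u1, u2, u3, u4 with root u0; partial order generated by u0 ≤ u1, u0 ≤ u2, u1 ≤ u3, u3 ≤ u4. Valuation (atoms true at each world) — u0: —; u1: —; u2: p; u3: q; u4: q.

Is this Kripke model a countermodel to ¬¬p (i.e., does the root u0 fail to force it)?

Yes

u0 ⊮ ¬¬p since u1 is accessible from u0 and u1 ⊩ ¬p.
u1 ⊩ ¬p: no world accessible from u1 forces p.
So the root u0 does not force ¬¬p; the model is a countermodel.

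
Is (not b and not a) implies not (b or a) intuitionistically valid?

Yes

This is a constructively valid De Morgan direction (conjunction of negations to negated disjunction), which is intuitionistically derivable.
If both not b and not a hold at a world, no accessible world forces b or forces a, so none forces b or a.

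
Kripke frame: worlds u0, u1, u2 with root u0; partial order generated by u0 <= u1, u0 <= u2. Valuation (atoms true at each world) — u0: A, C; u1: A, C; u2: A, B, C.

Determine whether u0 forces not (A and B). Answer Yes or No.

No

u0 does not force not (A and B) since u2 is accessible from u0 and u2 forces A and B.
u2 forces A and B since u2 forces both conjuncts.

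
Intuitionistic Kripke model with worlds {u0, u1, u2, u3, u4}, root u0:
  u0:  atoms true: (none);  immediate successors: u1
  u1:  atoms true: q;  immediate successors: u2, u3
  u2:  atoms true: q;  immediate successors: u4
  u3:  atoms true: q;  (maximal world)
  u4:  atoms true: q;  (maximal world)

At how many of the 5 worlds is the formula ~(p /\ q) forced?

5

u0: forces it.
u1: forces it.
u2: forces it.
u3: forces it.
u4: forces it.
Worlds forcing the formula: {u0, u1, u2, u3, u4}.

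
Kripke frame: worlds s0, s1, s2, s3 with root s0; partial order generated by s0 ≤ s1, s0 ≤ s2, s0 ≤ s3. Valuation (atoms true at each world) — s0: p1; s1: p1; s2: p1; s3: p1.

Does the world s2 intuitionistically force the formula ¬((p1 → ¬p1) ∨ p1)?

s2 ⊮ ¬((p1 → ¬p1) ∨ p1) since s2 is accessible from s2 and s2 ⊩ (p1 → ¬p1) ∨ p1.
s2 ⊩ (p1 → ¬p1) ∨ p1 via the disjunct p1.

No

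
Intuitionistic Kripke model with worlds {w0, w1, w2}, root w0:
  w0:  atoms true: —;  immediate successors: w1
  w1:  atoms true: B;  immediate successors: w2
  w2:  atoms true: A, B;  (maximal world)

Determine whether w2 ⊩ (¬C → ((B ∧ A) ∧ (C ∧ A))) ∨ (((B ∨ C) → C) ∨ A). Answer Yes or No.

w2 ⊩ (¬C → ((B ∧ A) ∧ (C ∧ A))) ∨ (((B ∨ C) → C) ∨ A) via the disjunct ((B ∨ C) → C) ∨ A.

Yes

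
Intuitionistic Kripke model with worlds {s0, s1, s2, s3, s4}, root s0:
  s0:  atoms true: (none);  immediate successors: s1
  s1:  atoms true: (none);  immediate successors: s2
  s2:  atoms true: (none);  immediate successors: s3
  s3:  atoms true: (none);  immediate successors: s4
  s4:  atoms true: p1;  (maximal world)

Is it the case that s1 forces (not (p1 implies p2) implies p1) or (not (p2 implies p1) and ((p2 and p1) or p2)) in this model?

No

s1 does not force (not (p1 implies p2) implies p1) or (not (p2 implies p1) and ((p2 and p1) or p2)): neither disjunct is forced at s1.
s1 does not force not (p1 implies p2) implies p1: already at s1 itself, s1 forces not (p1 implies p2) but s1 does not force p1.
s1 lacks atom p1, so s1 does not force p1.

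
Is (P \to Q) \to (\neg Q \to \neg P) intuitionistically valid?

Yes

This is the forward direction of contraposition, which is intuitionistically derivable.
Assume P \to Q and \neg Q. If P held then Q would follow, contradicting \neg Q; so \neg P.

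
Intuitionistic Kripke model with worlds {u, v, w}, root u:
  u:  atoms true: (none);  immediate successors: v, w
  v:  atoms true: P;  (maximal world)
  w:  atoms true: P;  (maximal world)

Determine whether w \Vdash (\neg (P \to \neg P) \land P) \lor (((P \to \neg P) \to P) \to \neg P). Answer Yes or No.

Yes

w \Vdash (\neg (P \to \neg P) \land P) \lor (((P \to \neg P) \to P) \to \neg P) via the disjunct \neg (P \to \neg P) \land P.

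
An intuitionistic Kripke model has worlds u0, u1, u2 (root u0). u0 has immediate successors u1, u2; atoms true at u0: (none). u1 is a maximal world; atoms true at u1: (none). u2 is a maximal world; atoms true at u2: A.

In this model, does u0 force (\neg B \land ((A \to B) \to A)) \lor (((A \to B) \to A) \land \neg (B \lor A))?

No

u0 \nVdash (\neg B \land ((A \to B) \to A)) \lor (((A \to B) \to A) \land \neg (B \lor A)): neither disjunct is forced at u0.
u0 \nVdash \neg B \land ((A \to B) \to A) since u0 fails (A \to B) \to A.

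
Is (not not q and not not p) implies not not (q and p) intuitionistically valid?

This is the distribution of double negation over conjunction, which is intuitionistically derivable.
Assume not not q, not not p, and not (q and p). From q we'd get not p (since q and p is refuted), contradicting not not p; so not q, contradicting not not q.

Yes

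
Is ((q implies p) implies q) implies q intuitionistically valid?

No

This is Peirce's law, which is not intuitionistically valid.
A Kripke countermodel: worlds u0, u1; order generated by u0 <= u1; atoms true at each world — u0:{}; u1:{q}.
u0 does not force ((q implies p) implies q) implies q: already at u0 itself, u0 forces (q implies p) implies q but u0 does not force q.
u0 lacks atom q, so u0 does not force q.
So the root u0 does not force the formula.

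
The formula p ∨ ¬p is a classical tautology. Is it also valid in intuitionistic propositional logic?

No

This is the law of excluded middle, which is not intuitionistically valid.
A Kripke countermodel: worlds u, v; order generated by u ≤ v; atoms true at each world — u:{}; v:{p}.
u ⊮ p ∨ ¬p: neither disjunct is forced at u.
u lacks atom p, so u ⊮ p.
So the root u does not force the formula.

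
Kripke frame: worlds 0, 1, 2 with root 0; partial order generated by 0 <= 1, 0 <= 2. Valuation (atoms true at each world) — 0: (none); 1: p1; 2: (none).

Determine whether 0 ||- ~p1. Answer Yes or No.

No

0 ||-/- ~p1 since 1 is accessible from 0 and 1 ||- p1.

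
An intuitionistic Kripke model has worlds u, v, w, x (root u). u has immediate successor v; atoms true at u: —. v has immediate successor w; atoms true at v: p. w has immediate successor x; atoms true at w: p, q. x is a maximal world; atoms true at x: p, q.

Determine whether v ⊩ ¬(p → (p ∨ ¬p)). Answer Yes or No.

v ⊮ ¬(p → (p ∨ ¬p)) since v is accessible from v and v ⊩ p → (p ∨ ¬p).
v ⊩ p → (p ∨ ¬p): every world accessible from v that forces p (namely v, w, x) also forces p ∨ ¬p.

No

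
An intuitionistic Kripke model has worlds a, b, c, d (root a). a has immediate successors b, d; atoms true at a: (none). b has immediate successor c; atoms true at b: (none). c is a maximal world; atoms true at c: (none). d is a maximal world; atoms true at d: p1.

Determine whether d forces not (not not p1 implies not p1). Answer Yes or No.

Yes

d forces not (not not p1 implies not p1): no world accessible from d forces not not p1 implies not p1.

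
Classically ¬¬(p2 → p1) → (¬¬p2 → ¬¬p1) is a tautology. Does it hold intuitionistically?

This is the distribution of double negation over implication, which is intuitionistically derivable.
Assume ¬¬(p2 → p1) and ¬¬p2; suppose ¬p1. Then p2 → p1 would give ¬p2 (by contraposition), contradicting ¬¬p2; so ¬(p2 → p1), contradicting ¬¬(p2 → p1). Hence ¬¬p1.

Yes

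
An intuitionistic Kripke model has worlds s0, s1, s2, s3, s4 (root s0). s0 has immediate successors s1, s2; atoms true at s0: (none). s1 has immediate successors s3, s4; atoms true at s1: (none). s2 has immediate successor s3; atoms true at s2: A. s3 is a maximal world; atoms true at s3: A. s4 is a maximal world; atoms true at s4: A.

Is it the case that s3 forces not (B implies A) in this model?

s3 does not force not (B implies A) since s3 is accessible from s3 and s3 forces B implies A.
s3 forces B implies A vacuously: no world accessible from s3 forces the antecedent B.

No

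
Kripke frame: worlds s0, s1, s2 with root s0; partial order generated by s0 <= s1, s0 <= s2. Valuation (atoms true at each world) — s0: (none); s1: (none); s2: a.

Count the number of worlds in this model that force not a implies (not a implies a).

1

s0: does not force it — s0 does not force not a implies (not a implies a): at the accessible world s1, s1 forces not a but s1 does not force not a implies a.
s1: does not force it — s1 does not force not a implies (not a implies a): already at s1 itself, s1 forces not a but s1 does not force not a implies a.
s2: forces it.
Worlds forcing the formula: {s2}.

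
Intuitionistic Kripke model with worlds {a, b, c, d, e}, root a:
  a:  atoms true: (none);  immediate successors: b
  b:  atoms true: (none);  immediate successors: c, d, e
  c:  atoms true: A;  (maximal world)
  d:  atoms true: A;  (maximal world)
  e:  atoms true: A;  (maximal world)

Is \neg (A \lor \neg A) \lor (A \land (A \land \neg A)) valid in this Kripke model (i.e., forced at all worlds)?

No

Not every world: a \nVdash \neg (A \lor \neg A) \lor (A \land (A \land \neg A)).
a \nVdash \neg (A \lor \neg A) \lor (A \land (A \land \neg A)): neither disjunct is forced at a.
a \nVdash \neg (A \lor \neg A) since c is accessible from a and c \Vdash A \lor \neg A.
c \Vdash A \lor \neg A via the disjunct A.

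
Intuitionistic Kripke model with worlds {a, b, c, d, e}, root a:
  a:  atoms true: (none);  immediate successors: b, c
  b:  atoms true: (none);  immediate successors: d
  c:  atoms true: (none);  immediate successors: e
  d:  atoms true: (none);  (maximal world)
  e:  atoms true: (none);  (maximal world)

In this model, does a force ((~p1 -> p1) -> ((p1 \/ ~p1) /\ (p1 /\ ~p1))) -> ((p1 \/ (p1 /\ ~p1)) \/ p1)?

No

a ||-/- ((~p1 -> p1) -> ((p1 \/ ~p1) /\ (p1 /\ ~p1))) -> ((p1 \/ (p1 /\ ~p1)) \/ p1): already at a itself, a ||- (~p1 -> p1) -> ((p1 \/ ~p1) /\ (p1 /\ ~p1)) but a ||-/- (p1 \/ (p1 /\ ~p1)) \/ p1.
a ||-/- (p1 \/ (p1 /\ ~p1)) \/ p1: neither disjunct is forced at a.
a ||-/- p1 \/ (p1 /\ ~p1): neither disjunct is forced at a.
a lacks atom p1, so a ||-/- p1.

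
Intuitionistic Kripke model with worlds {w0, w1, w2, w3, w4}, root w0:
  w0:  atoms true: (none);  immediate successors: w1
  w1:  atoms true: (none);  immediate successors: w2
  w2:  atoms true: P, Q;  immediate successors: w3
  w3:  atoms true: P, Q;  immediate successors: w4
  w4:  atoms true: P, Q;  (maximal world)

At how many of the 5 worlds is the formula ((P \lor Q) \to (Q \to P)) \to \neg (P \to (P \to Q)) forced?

0

w0: does not force it — w0 \nVdash ((P \lor Q) \to (Q \to P)) \to \neg (P \to (P \to Q)): already at w0 itself, w0 \Vdash (P \lor Q) \to (Q \to P) but w0 \nVdash \neg (P \to (P \to Q)).
w1: does not force it — w1 \nVdash ((P \lor Q) \to (Q \to P)) \to \neg (P \to (P \to Q)): already at w1 itself, w1 \Vdash (P \lor Q) \to (Q \to P) but w1 \nVdash \neg (P \to (P \to Q)).
w2: does not force it.
w3: does not force it.
w4: does not force it.
Worlds forcing the formula: { }.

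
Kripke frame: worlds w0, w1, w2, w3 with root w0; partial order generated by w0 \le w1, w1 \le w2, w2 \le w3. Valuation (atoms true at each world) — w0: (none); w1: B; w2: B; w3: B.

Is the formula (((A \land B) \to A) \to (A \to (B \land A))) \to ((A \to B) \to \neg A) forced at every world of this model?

Yes

w0 \Vdash (((A \land B) \to A) \to (A \to (B \land A))) \to ((A \to B) \to \neg A): every world accessible from w0 that forces ((A \land B) \to A) \to (A \to (B \land A)) (namely w0, w1, w2, w3) also forces (A \to B) \to \neg A.
Since the root w0 forces (((A \land B) \to A) \to (A \to (B \land A))) \to ((A \to B) \to \neg A) and forcing is persistent (monotone upward), every world forces it.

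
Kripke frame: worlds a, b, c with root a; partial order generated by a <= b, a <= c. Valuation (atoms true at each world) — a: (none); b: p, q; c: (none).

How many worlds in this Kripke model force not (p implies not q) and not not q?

1

a: does not force it — a does not force not (p implies not q) and not not q since a fails not (p implies not q).
b: forces it.
c: does not force it.
Worlds forcing the formula: {b}.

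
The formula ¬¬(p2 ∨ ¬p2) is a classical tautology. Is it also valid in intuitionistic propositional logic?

Yes

This is the double negation of excluded middle, which is intuitionistically derivable.
Assuming ¬(p2 ∨ ¬p2): from p2 we'd get p2 ∨ ¬p2, so ¬p2; but then p2 ∨ ¬p2 again — contradiction. Hence ¬¬(p2 ∨ ¬p2).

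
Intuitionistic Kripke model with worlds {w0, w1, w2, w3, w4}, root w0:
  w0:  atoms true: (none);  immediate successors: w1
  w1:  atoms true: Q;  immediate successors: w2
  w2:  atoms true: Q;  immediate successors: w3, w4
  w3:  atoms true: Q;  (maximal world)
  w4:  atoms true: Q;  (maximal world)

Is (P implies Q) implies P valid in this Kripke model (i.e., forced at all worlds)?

No

Not every world: w0 does not force (P implies Q) implies P.
w0 does not force (P implies Q) implies P: already at w0 itself, w0 forces P implies Q but w0 does not force P.
w0 lacks atom P, so w0 does not force P.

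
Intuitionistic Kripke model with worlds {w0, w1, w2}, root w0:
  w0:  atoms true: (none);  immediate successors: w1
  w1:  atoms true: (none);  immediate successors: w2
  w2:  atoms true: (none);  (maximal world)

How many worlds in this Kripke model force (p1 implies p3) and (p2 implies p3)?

w0: forces it.
w1: forces it.
w2: forces it.
Worlds forcing the formula: {w0, w1, w2}.

3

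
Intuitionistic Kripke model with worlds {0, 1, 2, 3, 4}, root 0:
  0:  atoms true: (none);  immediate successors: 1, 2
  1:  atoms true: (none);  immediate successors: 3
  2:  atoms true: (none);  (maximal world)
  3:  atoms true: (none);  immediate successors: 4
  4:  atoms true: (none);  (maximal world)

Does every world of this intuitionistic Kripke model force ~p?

0 ||- ~p: no world accessible from 0 forces p.
Since the root 0 forces ~p and forcing is persistent (monotone upward), every world forces it.

Yes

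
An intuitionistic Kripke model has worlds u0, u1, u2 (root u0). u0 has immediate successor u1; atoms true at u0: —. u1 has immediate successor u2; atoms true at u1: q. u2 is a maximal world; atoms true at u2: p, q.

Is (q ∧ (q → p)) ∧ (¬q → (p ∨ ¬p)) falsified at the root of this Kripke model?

Yes

u0 ⊮ (q ∧ (q → p)) ∧ (¬q → (p ∨ ¬p)) since u0 fails q ∧ (q → p).
So the root u0 does not force (q ∧ (q → p)) ∧ (¬q → (p ∨ ¬p)); the model is a countermodel.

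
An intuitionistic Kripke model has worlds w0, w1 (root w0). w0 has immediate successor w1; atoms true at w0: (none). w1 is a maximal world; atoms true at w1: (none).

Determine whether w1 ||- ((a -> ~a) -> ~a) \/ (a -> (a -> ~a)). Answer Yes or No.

Yes

w1 ||- ((a -> ~a) -> ~a) \/ (a -> (a -> ~a)) via the disjunct (a -> ~a) -> ~a.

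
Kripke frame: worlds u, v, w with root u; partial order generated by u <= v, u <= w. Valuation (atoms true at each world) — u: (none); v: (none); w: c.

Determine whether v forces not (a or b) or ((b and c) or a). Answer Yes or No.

v forces not (a or b) or ((b and c) or a) via the disjunct not (a or b).

Yes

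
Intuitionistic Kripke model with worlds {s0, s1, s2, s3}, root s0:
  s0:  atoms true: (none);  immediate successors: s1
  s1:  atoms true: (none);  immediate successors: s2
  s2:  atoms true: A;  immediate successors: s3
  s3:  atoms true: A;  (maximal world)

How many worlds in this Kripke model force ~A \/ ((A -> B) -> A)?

4

s0: forces it.
s1: forces it.
s2: forces it.
s3: forces it.
Worlds forcing the formula: {s0, s1, s2, s3}.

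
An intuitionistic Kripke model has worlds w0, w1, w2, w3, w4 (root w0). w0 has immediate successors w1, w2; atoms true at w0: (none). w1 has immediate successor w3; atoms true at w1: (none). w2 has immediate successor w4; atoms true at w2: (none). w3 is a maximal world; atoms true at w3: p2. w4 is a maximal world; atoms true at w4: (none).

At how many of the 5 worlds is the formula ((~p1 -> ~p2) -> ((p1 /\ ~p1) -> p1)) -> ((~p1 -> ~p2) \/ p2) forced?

w0: does not force it — w0 ||-/- ((~p1 -> ~p2) -> ((p1 /\ ~p1) -> p1)) -> ((~p1 -> ~p2) \/ p2): already at w0 itself, w0 ||- (~p1 -> ~p2) -> ((p1 /\ ~p1) -> p1) but w0 ||-/- (~p1 -> ~p2) \/ p2.
w1: does not force it.
w2: forces it.
w3: forces it.
w4: forces it.
Worlds forcing the formula: {w2, w3, w4}.

3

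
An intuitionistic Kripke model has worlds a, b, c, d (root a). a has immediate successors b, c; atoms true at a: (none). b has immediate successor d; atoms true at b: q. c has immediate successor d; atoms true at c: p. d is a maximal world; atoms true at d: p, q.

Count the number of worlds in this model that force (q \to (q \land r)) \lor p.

a: does not force it — a \nVdash (q \to (q \land r)) \lor p: neither disjunct is forced at a.
b: does not force it.
c: forces it.
d: forces it.
Worlds forcing the formula: {c, d}.

2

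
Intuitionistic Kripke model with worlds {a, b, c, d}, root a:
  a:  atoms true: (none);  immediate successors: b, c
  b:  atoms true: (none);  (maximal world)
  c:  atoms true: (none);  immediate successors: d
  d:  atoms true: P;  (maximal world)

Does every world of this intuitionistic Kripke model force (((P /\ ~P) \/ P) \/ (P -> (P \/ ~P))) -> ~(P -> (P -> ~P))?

No

Not every world: a ||-/- (((P /\ ~P) \/ P) \/ (P -> (P \/ ~P))) -> ~(P -> (P -> ~P)).
a ||-/- (((P /\ ~P) \/ P) \/ (P -> (P \/ ~P))) -> ~(P -> (P -> ~P)): already at a itself, a ||- ((P /\ ~P) \/ P) \/ (P -> (P \/ ~P)) but a ||-/- ~(P -> (P -> ~P)).
a ||-/- ~(P -> (P -> ~P)) since b is accessible from a and b ||- P -> (P -> ~P).
b ||- P -> (P -> ~P) vacuously: no world accessible from b forces the antecedent P.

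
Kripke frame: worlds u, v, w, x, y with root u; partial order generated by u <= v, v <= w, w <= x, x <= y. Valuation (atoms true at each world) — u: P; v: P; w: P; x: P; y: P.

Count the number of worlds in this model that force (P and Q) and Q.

0

u: does not force it — u does not force (P and Q) and Q since u fails P and Q.
v: does not force it — v does not force (P and Q) and Q since v fails P and Q.
w: does not force it.
x: does not force it.
y: does not force it.
Worlds forcing the formula: { }.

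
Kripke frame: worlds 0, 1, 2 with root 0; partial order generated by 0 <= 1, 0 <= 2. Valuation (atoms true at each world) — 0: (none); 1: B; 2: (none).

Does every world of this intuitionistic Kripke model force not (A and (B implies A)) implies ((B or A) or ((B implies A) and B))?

Not every world: 0 does not force not (A and (B implies A)) implies ((B or A) or ((B implies A) and B)).
0 does not force not (A and (B implies A)) implies ((B or A) or ((B implies A) and B)): already at 0 itself, 0 forces not (A and (B implies A)) but 0 does not force (B or A) or ((B implies A) and B).
0 does not force (B or A) or ((B implies A) and B): neither disjunct is forced at 0.

No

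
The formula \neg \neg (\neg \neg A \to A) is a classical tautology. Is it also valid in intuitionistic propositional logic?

Yes

This is the double negation of double-negation elimination, which is intuitionistically derivable.
By Glivenko's theorem the double negation of any classical propositional tautology is intuitionistically provable; \neg \neg A \to A is classically a tautology.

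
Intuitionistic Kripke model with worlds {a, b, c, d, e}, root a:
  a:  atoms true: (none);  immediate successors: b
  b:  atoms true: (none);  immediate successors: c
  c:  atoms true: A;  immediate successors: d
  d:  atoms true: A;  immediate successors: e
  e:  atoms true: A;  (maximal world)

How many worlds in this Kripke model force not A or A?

a: does not force it — a does not force not A or A: neither disjunct is forced at a.
b: does not force it — b does not force not A or A: neither disjunct is forced at b.
c: forces it.
d: forces it.
e: forces it.
Worlds forcing the formula: {c, d, e}.

3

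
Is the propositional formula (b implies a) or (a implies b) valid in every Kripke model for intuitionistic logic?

No

This is the Gödel–Dummett linearity axiom, which is not intuitionistically valid.
A Kripke countermodel: worlds u, v, w; order generated by u <= v, u <= w; atoms true at each world — u:{}; v:{b}; w:{a}.
u does not force (b implies a) or (a implies b): neither disjunct is forced at u.
u does not force b implies a: at the accessible world v, v forces b but v does not force a.
v lacks atom a, so v does not force a.
So the root u does not force the formula.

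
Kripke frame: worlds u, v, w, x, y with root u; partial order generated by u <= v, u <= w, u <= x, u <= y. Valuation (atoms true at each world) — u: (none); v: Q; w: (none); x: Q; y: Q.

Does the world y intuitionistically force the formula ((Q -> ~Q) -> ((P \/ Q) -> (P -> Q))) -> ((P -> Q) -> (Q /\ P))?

y ||-/- ((Q -> ~Q) -> ((P \/ Q) -> (P -> Q))) -> ((P -> Q) -> (Q /\ P)): already at y itself, y ||- (Q -> ~Q) -> ((P \/ Q) -> (P -> Q)) but y ||-/- (P -> Q) -> (Q /\ P).
y ||-/- (P -> Q) -> (Q /\ P): already at y itself, y ||- P -> Q but y ||-/- Q /\ P.
y ||-/- Q /\ P since y fails P.

No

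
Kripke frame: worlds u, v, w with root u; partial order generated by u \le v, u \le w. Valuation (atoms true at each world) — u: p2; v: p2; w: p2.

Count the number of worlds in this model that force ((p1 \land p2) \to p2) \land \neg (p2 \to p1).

3

u: forces it.
v: forces it.
w: forces it.
Worlds forcing the formula: {u, v, w}.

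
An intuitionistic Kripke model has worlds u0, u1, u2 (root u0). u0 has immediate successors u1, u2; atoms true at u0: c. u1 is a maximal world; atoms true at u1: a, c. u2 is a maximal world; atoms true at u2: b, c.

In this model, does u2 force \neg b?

No

u2 \nVdash \neg b since u2 is accessible from u2 and u2 \Vdash b.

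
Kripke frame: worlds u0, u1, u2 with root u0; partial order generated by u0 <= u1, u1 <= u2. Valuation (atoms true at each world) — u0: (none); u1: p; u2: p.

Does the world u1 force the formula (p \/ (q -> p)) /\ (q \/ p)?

Yes

u1 ||- (p \/ (q -> p)) /\ (q \/ p) since u1 forces both conjuncts.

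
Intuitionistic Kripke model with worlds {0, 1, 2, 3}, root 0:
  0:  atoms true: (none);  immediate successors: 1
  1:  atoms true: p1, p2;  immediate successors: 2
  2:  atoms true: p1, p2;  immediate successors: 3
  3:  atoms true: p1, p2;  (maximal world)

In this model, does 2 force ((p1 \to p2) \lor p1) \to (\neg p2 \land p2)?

No

2 \nVdash ((p1 \to p2) \lor p1) \to (\neg p2 \land p2): already at 2 itself, 2 \Vdash (p1 \to p2) \lor p1 but 2 \nVdash \neg p2 \land p2.
2 \nVdash \neg p2 \land p2 since 2 fails \neg p2.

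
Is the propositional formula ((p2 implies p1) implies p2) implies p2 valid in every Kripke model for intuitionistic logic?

This is Peirce's law, which is not intuitionistically valid.
A Kripke countermodel: worlds a, b; order generated by a <= b; atoms true at each world — a:{}; b:{p2}.
a does not force ((p2 implies p1) implies p2) implies p2: already at a itself, a forces (p2 implies p1) implies p2 but a does not force p2.
a lacks atom p2, so a does not force p2.
So the root a does not force the formula.

No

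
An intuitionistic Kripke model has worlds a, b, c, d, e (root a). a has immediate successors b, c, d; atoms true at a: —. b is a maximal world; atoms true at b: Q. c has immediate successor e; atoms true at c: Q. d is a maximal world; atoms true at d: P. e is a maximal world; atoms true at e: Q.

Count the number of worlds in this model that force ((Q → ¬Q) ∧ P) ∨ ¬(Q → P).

a: does not force it — a ⊮ ((Q → ¬Q) ∧ P) ∨ ¬(Q → P): neither disjunct is forced at a.
b: forces it.
c: forces it.
d: forces it.
e: forces it.
Worlds forcing the formula: {b, c, d, e}.

4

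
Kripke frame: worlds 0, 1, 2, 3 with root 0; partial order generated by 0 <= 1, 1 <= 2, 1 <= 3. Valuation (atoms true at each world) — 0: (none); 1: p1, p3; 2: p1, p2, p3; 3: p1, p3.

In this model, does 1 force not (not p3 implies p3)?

No

1 does not force not (not p3 implies p3) since 1 is accessible from 1 and 1 forces not p3 implies p3.
1 forces not p3 implies p3 vacuously: no world accessible from 1 forces the antecedent not p3.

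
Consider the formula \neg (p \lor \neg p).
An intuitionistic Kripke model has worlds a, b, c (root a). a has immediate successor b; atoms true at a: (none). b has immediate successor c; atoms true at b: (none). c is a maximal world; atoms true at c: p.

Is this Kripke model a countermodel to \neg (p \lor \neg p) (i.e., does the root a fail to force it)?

a \nVdash \neg (p \lor \neg p) since c is accessible from a and c \Vdash p \lor \neg p.
c \Vdash p \lor \neg p via the disjunct p.
So the root a does not force \neg (p \lor \neg p); the model is a countermodel.

Yes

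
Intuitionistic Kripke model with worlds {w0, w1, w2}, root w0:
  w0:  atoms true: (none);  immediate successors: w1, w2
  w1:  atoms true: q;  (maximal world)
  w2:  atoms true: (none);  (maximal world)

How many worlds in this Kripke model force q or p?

w0: does not force it — w0 does not force q or p: neither disjunct is forced at w0.
w1: forces it.
w2: does not force it.
Worlds forcing the formula: {w1}.

1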